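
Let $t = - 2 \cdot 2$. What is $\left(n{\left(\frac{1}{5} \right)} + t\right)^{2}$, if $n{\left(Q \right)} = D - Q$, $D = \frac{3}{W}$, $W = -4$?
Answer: $\frac{9801}{400} \approx 24.503$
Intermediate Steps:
$D = - \frac{3}{4}$ ($D = \frac{3}{-4} = 3 \left(- \frac{1}{4}\right) = - \frac{3}{4} \approx -0.75$)
$n{\left(Q \right)} = - \frac{3}{4} - Q$
$t = -4$ ($t = \left(-1\right) 4 = -4$)
$\left(n{\left(\frac{1}{5} \right)} + t\right)^{2} = \left(\left(- \frac{3}{4} - \frac{1}{5}\right) - 4\right)^{2} = \left(- \frac{19}{20} - 4\right)^{2} = \left(- \frac{99}{20}\right)^{2} = \frac{9801}{400}$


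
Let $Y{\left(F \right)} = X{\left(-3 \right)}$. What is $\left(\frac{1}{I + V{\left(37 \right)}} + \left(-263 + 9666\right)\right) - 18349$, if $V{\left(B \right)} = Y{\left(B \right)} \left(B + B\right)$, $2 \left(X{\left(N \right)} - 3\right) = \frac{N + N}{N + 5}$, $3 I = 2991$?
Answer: $- \frac{9912167}{1108} \approx -8946.0$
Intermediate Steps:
$I = 997$ ($I = \frac{1}{3} \cdot 2991 = 997$)
$X{\left(N \right)} = 3 + \frac{N}{5 + N}$ ($X{\left(N \right)} = 3 + \frac{\left(N + N\right) \frac{1}{N + 5}}{2} = 3 + \frac{2 N \frac{1}{5 + N}}{2} = 3 + \frac{N}{5 + N}$)
$Y{\left(F \right)} = \frac{3}{2}$ ($Y{\left(F \right)} = \frac{15 + 4 \left(-3\right)}{5 - 3} = \frac{15 - 12}{2} = \frac{1}{2} \cdot 3 = \frac{3}{2}$)
$V{\left(B \right)} = 3 B$ ($V{\left(B \right)} = \frac{3 \left(B + B\right)}{2} = \frac{3 \cdot 2 B}{2} = 3 B$)
$\left(\frac{1}{I + V{\left(37 \right)}} + \left(-263 + 9666\right)\right) - 18349 = \left(\frac{1}{997 + 3 \cdot 37} + \left(-263 + 9666\right)\right) - 18349 = \left(\frac{1}{997 + 111} + 9403\right) - 18349 = \left(\frac{1}{1108} + 9403\right) - 18349 = \frac{10418525}{1108} - 18349 = - \frac{9912167}{1108}$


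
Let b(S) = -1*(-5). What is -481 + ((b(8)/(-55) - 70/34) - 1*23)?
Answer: -94650/187 ≈ -506.15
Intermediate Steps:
b(S) = 5
-481 + ((b(8)/(-55) - 70/34) - 1*23) = -481 + ((5/(-55) - 70/34) - 1*23) = -481 + ((5*(-1/55) - 70*1/34) - 23) = -481 + ((-1/11 - 35/17) - 23) = -481 + (-402/187 - 23) = -481 - 4703/187 = -94650/187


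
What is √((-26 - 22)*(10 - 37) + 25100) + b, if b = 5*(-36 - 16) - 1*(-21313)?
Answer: 21053 + 2*√6599 ≈ 21215.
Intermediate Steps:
b = 21053 (b = 5*(-52) + 21313 = -260 + 21313 = 21053)
√((-26 - 22)*(10 - 37) + 25100) + b = √((-26 - 22)*(10 - 37) + 25100) + 21053 = √(-48*(-27) + 25100) + 21053 = √(1296 + 25100) + 21053 = √26396 + 21053 = 2*√6599 + 21053 = 21053 + 2*√6599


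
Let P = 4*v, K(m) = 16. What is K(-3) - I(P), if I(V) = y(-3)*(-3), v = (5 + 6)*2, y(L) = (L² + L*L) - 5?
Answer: 55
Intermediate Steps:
y(L) = -5 + 2*L² (y(L) = (L² + L²) - 5 = 2*L² - 5 = -5 + 2*L²)
v = 22 (v = 11*2 = 22)
P = 88 (P = 4*22 = 88)
I(V) = -39 (I(V) = (-5 + 2*(-3)²)*(-3) = (-5 + 2*9)*(-3) = (-5 + 18)*(-3) = 13*(-3) = -39)
K(-3) - I(P) = 16 - 1*(-39) = 16 + 39 = 55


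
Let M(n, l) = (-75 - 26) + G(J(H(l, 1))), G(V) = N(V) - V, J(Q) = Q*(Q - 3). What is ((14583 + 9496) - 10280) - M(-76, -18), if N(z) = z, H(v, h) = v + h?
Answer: 13900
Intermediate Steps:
H(v, h) = h + v
J(Q) = Q*(-3 + Q)
G(V) = 0 (G(V) = V - V = 0)
M(n, l) = -101 (M(n, l) = (-75 - 26) + 0 = -101 + 0 = -101)
((14583 + 9496) - 10280) - M(-76, -18) = ((14583 + 9496) - 10280) - 1*(-101) = (24079 - 10280) + 101 = 13799 + 101 = 13900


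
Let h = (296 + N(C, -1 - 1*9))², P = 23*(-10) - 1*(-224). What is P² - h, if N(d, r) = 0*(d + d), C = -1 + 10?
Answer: -87580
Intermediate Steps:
C = 9
N(d, r) = 0 (N(d, r) = 0*(2*d) = 0)
P = -6 (P = -230 + 224 = -6)
h = 87616 (h = (296 + 0)² = 296² = 87616)
P² - h = (-6)² - 1*87616 = 36 - 87616 = -87580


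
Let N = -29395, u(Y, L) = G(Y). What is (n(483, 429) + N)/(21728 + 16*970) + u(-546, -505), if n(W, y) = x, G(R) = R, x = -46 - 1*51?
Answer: -5091725/9312 ≈ -546.79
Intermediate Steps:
x = -97 (x = -46 - 51 = -97)
u(Y, L) = Y
n(W, y) = -97
(n(483, 429) + N)/(21728 + 16*970) + u(-546, -505) = (-97 - 29395)/(21728 + 16*970) - 546 = -29492/(21728 + 15520) - 546 = -29492/37248 - 546 = -29492*1/37248 - 546 = -7373/9312 - 546 = -5091725/9312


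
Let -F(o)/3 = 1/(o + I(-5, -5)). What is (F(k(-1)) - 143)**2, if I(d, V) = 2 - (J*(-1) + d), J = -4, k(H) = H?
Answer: 83521/4 ≈ 20880.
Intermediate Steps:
I(d, V) = -2 - d (I(d, V) = 2 - (-4*(-1) + d) = 2 - (4 + d) = 2 + (-4 - d) = -2 - d)
F(o) = -3/(3 + o) (F(o) = -3/(o + (-2 - 1*(-5))) = -3/(o + (-2 + 5)) = -3/(o + 3) = -3/(3 + o))
(F(k(-1)) - 143)**2 = (-3/(3 - 1) - 143)**2 = (-3/2 - 143)**2 = (-289/2)**2 = 83521/4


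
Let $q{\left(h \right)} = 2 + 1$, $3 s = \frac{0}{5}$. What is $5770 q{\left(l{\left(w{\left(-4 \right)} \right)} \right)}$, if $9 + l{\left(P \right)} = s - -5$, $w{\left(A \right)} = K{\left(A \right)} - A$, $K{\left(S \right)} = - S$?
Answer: $17310$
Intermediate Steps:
$s = 0$ ($s = \frac{0 \cdot \frac{1}{5}}{3} = \frac{1}{3} \cdot 0 = 0$)
$w{\left(A \right)} = - 2 A$ ($w{\left(A \right)} = - A - A = - 2 A$)
$l{\left(P \right)} = -4$ ($l{\left(P \right)} = -9 + \left(0 - -5\right) = -9 + \left(0 + 5\right) = -9 + 5 = -4$)
$q{\left(h \right)} = 3$
$5770 q{\left(l{\left(w{\left(-4 \right)} \right)} \right)} = 5770 \cdot 3 = 17310$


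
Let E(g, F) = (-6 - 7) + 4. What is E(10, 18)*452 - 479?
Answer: -4547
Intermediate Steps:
E(g, F) = -9 (E(g, F) = -13 + 4 = -9)
E(10, 18)*452 - 479 = -9*452 - 479 = -4068 - 479 = -4547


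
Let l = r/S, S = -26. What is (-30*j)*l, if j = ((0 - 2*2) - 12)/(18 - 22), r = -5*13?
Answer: -300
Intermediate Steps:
r = -65
j = 4 (j = ((0 - 4) - 12)/(-4) = (-4 - 12)*(-1/4) = -16*(-1/4) = 4)
l = 5/2 (l = -65/(-26) = -65*(-1/26) = 5/2 ≈ 2.5000)
(-30*j)*l = -30*4*(5/2) = -120*5/2 = -300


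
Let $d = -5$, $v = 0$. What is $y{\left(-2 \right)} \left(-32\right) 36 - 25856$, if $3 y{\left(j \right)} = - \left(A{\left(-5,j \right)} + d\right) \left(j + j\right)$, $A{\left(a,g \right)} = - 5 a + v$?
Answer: $-56576$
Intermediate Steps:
$A{\left(a,g \right)} = - 5 a$ ($A{\left(a,g \right)} = - 5 a + 0 = - 5 a$)
$y{\left(j \right)} = - \frac{40 j}{3}$ ($y{\left(j \right)} = \frac{\left(-1\right) \left(\left(-5\right) \left(-5\right) - 5\right) \left(j + j\right)}{3} = \frac{\left(-1\right) \left(25 - 5\right) 2 j}{3} = \frac{\left(-1\right) 20 \cdot 2 j}{3} = \frac{\left(-1\right) 40 j}{3} = \frac{\left(-40\right) j}{3} = - \frac{40 j}{3}$)
$y{\left(-2 \right)} \left(-32\right) 36 - 25856 = \left(- \frac{40}{3}\right) \left(-2\right) \left(-32\right) 36 - 25856 = \frac{80}{3} \left(-32\right) 36 - 25856 = \left(- \frac{2560}{3}\right) 36 - 25856 = -30720 - 25856 = -56576$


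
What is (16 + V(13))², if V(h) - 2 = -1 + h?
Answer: 900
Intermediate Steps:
V(h) = 1 + h (V(h) = 2 + (-1 + h) = 1 + h)
(16 + V(13))² = (16 + (1 + 13))² = (16 + 14)² = 30² = 900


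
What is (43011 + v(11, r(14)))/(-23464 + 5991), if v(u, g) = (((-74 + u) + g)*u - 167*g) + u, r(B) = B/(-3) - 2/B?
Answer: -301555/122311 ≈ -2.4655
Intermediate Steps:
r(B) = -2/B - B/3 (r(B) = B*(-⅓) - 2/B = -B/3 - 2/B = -2/B - B/3)
v(u, g) = u - 167*g + u*(-74 + g + u) (v(u, g) = ((-74 + g + u)*u - 167*g) + u = (u*(-74 + g + u) - 167*g) + u = (-167*g + u*(-74 + g + u)) + u = u - 167*g + u*(-74 + g + u))
(43011 + v(11, r(14)))/(-23464 + 5991) = (43011 + (11² - 167*(-2/14 - ⅓*14) - 73*11 + (-2/14 - ⅓*14)*11))/(-23464 + 5991) = (43011 + (121 - 167*(-2*1/14 - 14/3) - 803 + (-2*1/14 - 14/3)*11))/(-17473) = (43011 + (121 - 167*(-⅐ - 14/3) - 803 + (-⅐ - 14/3)*11))*(-1/17473) = (43011 + (121 - 167*(-101/21) - 803 - 101/21*11))*(-1/17473) = (43011 + (121 + 16867/21 - 803 - 1111/21))*(-1/17473) = (43011 + 478/7)*(-1/17473) = (301555/7)*(-1/17473) = -301555/122311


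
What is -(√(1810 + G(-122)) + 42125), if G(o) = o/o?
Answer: -42125 - √1811 ≈ -42168.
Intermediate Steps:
G(o) = 1
-(√(1810 + G(-122)) + 42125) = -(√(1810 + 1) + 42125) = -(√1811 + 42125) = -(42125 + √1811) = -42125 - √1811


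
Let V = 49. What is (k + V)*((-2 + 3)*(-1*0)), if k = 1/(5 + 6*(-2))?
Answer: 0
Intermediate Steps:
k = -1/7 (k = 1/(5 - 12) = 1/(-7) = -1/7 ≈ -0.14286)
(k + V)*((-2 + 3)*(-1*0)) = (-1/7 + 49)*((-2 + 3)*(-1*0)) = 342*(1*0)/7 = (342/7)*0 = 0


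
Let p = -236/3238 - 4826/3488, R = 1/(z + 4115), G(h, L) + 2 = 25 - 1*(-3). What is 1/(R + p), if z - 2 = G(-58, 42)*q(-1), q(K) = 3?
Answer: -11844733520/17248858069 ≈ -0.68670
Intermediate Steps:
G(h, L) = 26 (G(h, L) = -2 + (25 - 1*(-3)) = -2 + (25 + 3) = -2 + 28 = 26)
z = 80 (z = 2 + 26*3 = 2 + 78 = 80)
R = 1/4195 (R = 1/(80 + 4115) = 1/4195 ≈ 0.00023838)
p = -4112439/2823536 (p = -236*1/3238 - 4826*1/3488 = -118/1619 - 2413/1744 = -4112439/2823536 ≈ -1.4565)
1/(R + p) = 1/(1/4195 - 4112439/2823536) = 1/(-17248858069/11844733520) = -11844733520/17248858069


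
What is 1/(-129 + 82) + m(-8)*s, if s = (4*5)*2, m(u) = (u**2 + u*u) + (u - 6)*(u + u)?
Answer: 661759/47 ≈ 14080.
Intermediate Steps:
m(u) = 2*u**2 + 2*u*(-6 + u) (m(u) = (u**2 + u**2) + (-6 + u)*(2*u) = 2*u**2 + 2*u*(-6 + u))
s = 40 (s = 20*2 = 40)
1/(-129 + 82) + m(-8)*s = 1/(-129 + 82) + (4*(-8)*(-3 - 8))*40 = 1/(-47) + (4*(-8)*(-11))*40 = -1/47 + 352*40 = -1/47 + 14080 = 661759/47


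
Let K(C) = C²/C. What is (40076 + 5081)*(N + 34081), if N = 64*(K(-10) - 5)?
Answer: 1495644997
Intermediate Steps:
K(C) = C
N = -960 (N = 64*(-10 - 5) = 64*(-15) = -960)
(40076 + 5081)*(N + 34081) = (40076 + 5081)*(-960 + 34081) = 45157*33121 = 1495644997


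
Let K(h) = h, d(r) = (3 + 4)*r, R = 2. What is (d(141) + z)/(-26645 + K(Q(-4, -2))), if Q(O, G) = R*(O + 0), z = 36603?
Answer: -37590/26653 ≈ -1.4103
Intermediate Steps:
d(r) = 7*r
Q(O, G) = 2*O (Q(O, G) = 2*(O + 0) = 2*O)
(d(141) + z)/(-26645 + K(Q(-4, -2))) = (7*141 + 36603)/(-26645 + 2*(-4)) = (987 + 36603)/(-26645 - 8) = 37590/(-26653) = 37590*(-1/26653) = -37590/26653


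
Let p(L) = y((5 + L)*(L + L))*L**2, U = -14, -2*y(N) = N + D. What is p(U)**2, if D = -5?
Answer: 585930436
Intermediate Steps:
y(N) = 5/2 - N/2 (y(N) = -(N - 5)/2 = -(-5 + N)/2 = 5/2 - N/2)
p(L) = L**2*(5/2 - L*(5 + L)) (p(L) = (5/2 - (5 + L)*(L + L)/2)*L**2 = (5/2 - (5 + L)*2*L/2)*L**2 = (5/2 - L*(5 + L))*L**2 = L**2*(5/2 - L*(5 + L)))
p(U)**2 = ((-14)**2*(5/2 - 1*(-14)*(5 - 14)))**2 = (196*(5/2 - 1*(-14)*(-9)))**2 = (196*(5/2 - 126))**2 = (196*(-247/2))**2 = (-24206)**2 = 585930436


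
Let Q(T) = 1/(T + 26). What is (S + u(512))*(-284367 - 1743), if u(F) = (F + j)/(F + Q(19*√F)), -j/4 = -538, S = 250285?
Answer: -3457024391250374918490/48275363839 + 231707900160*√2/48275363839 ≈ -7.1611e+10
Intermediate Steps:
Q(T) = 1/(26 + T)
j = 2152 (j = -4*(-538) = 2152)
u(F) = (2152 + F)/(F + 1/(26 + 19*√F)) (u(F) = (F + 2152)/(F + 1/(26 + 19*√F)) = (2152 + F)/(F + 1/(26 + 19*√F)))
(S + u(512))*(-284367 - 1743) = (250285 + (26 + 19*√512)*(2152 + 512)/(1 + 512*(26 + 19*√512)))*(-284367 - 1743) = (250285 + (26 + 19*(16*√2))*2664/(1 + 512*(26 + 19*(16*√2))))*(-286110) = (250285 + (26 + 304*√2)*2664/(1 + 512*(26 + 304*√2)))*(-286110) = (250285 + (26 + 304*√2)*2664/(1 + (13312 + 155648*√2)))*(-286110) = (250285 + (26 + 304*√2)*2664/(13313 + 155648*√2))*(-286110) = (250285 + 2664*(26 + 304*√2)/(13313 + 155648*√2))*(-286110) = -71609041350 - 762197040*(26 + 304*√2)/(13313 + 155648*√2)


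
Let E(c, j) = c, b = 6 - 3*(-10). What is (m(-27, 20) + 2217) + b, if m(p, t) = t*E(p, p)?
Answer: 1713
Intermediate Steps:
b = 36 (b = 6 + 30 = 36)
m(p, t) = p*t (m(p, t) = t*p = p*t)
(m(-27, 20) + 2217) + b = (-27*20 + 2217) + 36 = (-540 + 2217) + 36 = 1677 + 36 = 1713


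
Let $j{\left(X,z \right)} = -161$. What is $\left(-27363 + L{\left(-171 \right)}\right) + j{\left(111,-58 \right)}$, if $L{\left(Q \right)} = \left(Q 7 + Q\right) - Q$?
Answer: $-28721$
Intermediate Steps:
$L{\left(Q \right)} = 7 Q$ ($L{\left(Q \right)} = \left(7 Q + Q\right) - Q = 8 Q - Q = 7 Q$)
$\left(-27363 + L{\left(-171 \right)}\right) + j{\left(111,-58 \right)} = \left(-27363 + 7 \left(-171\right)\right) - 161 = \left(-27363 - 1197\right) - 161 = -28560 - 161 = -28721$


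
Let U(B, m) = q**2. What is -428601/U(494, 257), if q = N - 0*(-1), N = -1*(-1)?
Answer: -428601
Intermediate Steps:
N = 1
q = 1 (q = 1 - 0*(-1) = 1 - 1*0 = 1 + 0 = 1)
U(B, m) = 1 (U(B, m) = 1**2 = 1)
-428601/U(494, 257) = -428601/1 = -428601*1 = -428601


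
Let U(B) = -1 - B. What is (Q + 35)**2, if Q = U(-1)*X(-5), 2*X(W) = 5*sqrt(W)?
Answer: 1225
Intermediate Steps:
X(W) = 5*sqrt(W)/2 (X(W) = (5*sqrt(W))/2 = 5*sqrt(W)/2)
Q = 0 (Q = (-1 - 1*(-1))*(5*sqrt(-5)/2) = (-1 + 1)*(5*(I*sqrt(5))/2) = 0*(5*I*sqrt(5)/2) = 0)
(Q + 35)**2 = (0 + 35)**2 = 35**2 = 1225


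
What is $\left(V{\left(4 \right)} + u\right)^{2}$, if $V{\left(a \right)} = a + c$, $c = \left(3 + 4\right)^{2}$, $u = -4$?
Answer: $2401$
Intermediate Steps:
$c = 49$ ($c = 7^{2} = 49$)
$V{\left(a \right)} = 49 + a$ ($V{\left(a \right)} = a + 49 = 49 + a$)
$\left(V{\left(4 \right)} + u\right)^{2} = \left(\left(49 + 4\right) - 4\right)^{2} = \left(53 - 4\right)^{2} = 49^{2} = 2401$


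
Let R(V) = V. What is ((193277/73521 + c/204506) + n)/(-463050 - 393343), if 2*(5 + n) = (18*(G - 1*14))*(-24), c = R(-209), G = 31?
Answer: 7892281386647/1839469234529574 ≈ 0.0042905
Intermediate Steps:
c = -209
n = -3677 (n = -5 + ((18*(31 - 1*14))*(-24))/2 = -5 + ((18*(31 - 14))*(-24))/2 = -5 + ((18*17)*(-24))/2 = -5 + (306*(-24))/2 = -5 + (1/2)*(-7344) = -5 - 3672 = -3677)
((193277/73521 + c/204506) + n)/(-463050 - 393343) = ((193277/73521 - 209/204506) - 3677)/(-463050 - 393343) = ((193277*(1/73521) - 209*1/204506) - 3677)/(-856393) = ((27611/10503 - 209/204506) - 3677)*(-1/856393) = (5644420039/2147926518 - 3677)*(-1/856393) = -7892281386647/2147926518*(-1/856393) = 7892281386647/1839469234529574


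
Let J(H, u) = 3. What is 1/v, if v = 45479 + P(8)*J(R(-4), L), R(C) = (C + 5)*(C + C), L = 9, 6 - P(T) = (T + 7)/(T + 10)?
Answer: 2/90989 ≈ 2.1981e-5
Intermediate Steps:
P(T) = 6 - (7 + T)/(10 + T) (P(T) = 6 - (T + 7)/(T + 10) = 6 - (7 + T)/(10 + T))
R(C) = 2*C*(5 + C) (R(C) = (5 + C)*(2*C) = 2*C*(5 + C))
v = 90989/2 (v = 45479 + ((53 + 5*8)/(10 + 8))*3 = 45479 + ((53 + 40)/18)*3 = 45479 + ((1/18)*93)*3 = 45479 + (31/6)*3 = 45479 + 31/2 = 90989/2 ≈ 45495.)
1/v = 1/(90989/2) = 2/90989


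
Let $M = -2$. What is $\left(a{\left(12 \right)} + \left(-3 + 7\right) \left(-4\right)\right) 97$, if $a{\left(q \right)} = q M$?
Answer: $-3880$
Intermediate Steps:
$a{\left(q \right)} = - 2 q$ ($a{\left(q \right)} = q \left(-2\right) = - 2 q$)
$\left(a{\left(12 \right)} + \left(-3 + 7\right) \left(-4\right)\right) 97 = \left(\left(-2\right) 12 + \left(-3 + 7\right) \left(-4\right)\right) 97 = \left(-24 + 4 \left(-4\right)\right) 97 = \left(-24 - 16\right) 97 = \left(-40\right) 97 = -3880$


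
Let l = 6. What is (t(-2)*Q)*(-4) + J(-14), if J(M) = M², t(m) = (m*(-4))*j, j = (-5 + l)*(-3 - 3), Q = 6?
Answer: 1348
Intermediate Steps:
j = -6 (j = (-5 + 6)*(-3 - 3) = 1*(-6) = -6)
t(m) = 24*m (t(m) = (m*(-4))*(-6) = -4*m*(-6) = 24*m)
(t(-2)*Q)*(-4) + J(-14) = ((24*(-2))*6)*(-4) + (-14)² = -48*6*(-4) + 196 = -288*(-4) + 196 = 1152 + 196 = 1348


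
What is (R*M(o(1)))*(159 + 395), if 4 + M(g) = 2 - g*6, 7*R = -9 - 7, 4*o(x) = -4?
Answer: -35456/7 ≈ -5065.1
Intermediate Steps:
o(x) = -1 (o(x) = (¼)*(-4) = -1)
R = -16/7 (R = (-9 - 7)/7 = (⅐)*(-16) = -16/7 ≈ -2.2857)
M(g) = -2 - 6*g (M(g) = -4 + (2 - g*6) = -4 + (2 - 6*g) = -2 - 6*g)
(R*M(o(1)))*(159 + 395) = (-16*(-2 - 6*(-1))/7)*(159 + 395) = -16*(-2 + 6)/7*554 = -16/7*4*554 = -64/7*554 = -35456/7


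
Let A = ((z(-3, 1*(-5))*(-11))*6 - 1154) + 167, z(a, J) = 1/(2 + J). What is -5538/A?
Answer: 5538/965 ≈ 5.7389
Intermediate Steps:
A = -965 (A = ((-11/(2 + 1*(-5)))*6 - 1154) + 167 = ((-11/(2 - 5))*6 - 1154) + 167 = ((-11/(-3))*6 - 1154) + 167 = (-⅓*(-11)*6 - 1154) + 167 = ((11/3)*6 - 1154) + 167 = (22 - 1154) + 167 = -1132 + 167 = -965)
-5538/A = -5538/(-965) = -5538*(-1/965) = 5538/965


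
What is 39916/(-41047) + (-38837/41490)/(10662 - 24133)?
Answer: -22307928867301/22941652244130 ≈ -0.97238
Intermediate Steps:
39916/(-41047) + (-38837/41490)/(10662 - 24133) = 39916*(-1/41047) - 38837*1/41490/(-13471) = -39916/41047 - 38837/41490*(-1/13471) = -39916/41047 + 38837/558911790 = -22307928867301/22941652244130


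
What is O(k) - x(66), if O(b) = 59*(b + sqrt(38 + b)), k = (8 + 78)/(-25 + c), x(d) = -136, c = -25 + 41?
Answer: -1018/9 ≈ -113.11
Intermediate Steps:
c = 16
k = -86/9 (k = (8 + 78)/(-25 + 16) = 86/(-9) = 86*(-1/9) = -86/9 ≈ -9.5556)
O(b) = 59*b + 59*sqrt(38 + b)
O(k) - x(66) = (59*(-86/9) + 59*sqrt(38 - 86/9)) - 1*(-136) = (-5074/9 + 59*sqrt(256/9)) + 136 = (-5074/9 + 59*(16/3)) + 136 = (-5074/9 + 944/3) + 136 = -2242/9 + 136 = -1018/9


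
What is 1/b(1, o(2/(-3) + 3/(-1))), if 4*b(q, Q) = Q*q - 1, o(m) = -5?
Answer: -⅔ ≈ -0.66667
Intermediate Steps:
b(q, Q) = -¼ + Q*q/4 (b(q, Q) = (Q*q - 1)/4 = (-1 + Q*q)/4 = -¼ + Q*q/4)
1/b(1, o(2/(-3) + 3/(-1))) = 1/(-¼ + (¼)*(-5)*1) = 1/(-¼ - 5/4) = 1/(-3/2) = -⅔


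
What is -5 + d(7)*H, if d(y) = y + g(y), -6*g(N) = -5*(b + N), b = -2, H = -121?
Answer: -8137/6 ≈ -1356.2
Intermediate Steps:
g(N) = -5/3 + 5*N/6 (g(N) = -(-5)*(-2 + N)/6 = -(10 - 5*N)/6 = -5/3 + 5*N/6)
d(y) = -5/3 + 11*y/6 (d(y) = y + (-5/3 + 5*y/6) = -5/3 + 11*y/6)
-5 + d(7)*H = -5 + (-5/3 + (11/6)*7)*(-121) = -5 + (-5/3 + 77/6)*(-121) = -5 + (67/6)*(-121) = -5 - 8107/6 = -8137/6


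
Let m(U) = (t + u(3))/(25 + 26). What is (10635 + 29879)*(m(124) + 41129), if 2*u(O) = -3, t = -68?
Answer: 84978499883/51 ≈ 1.6662e+9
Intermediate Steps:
u(O) = -3/2 (u(O) = (½)*(-3) = -3/2)
m(U) = -139/102 (m(U) = (-68 - 3/2)/(25 + 26) = -139/2/51 = -139/2*1/51 = -139/102)
(10635 + 29879)*(m(124) + 41129) = (10635 + 29879)*(-139/102 + 41129) = 40514*(4195019/102) = 84978499883/51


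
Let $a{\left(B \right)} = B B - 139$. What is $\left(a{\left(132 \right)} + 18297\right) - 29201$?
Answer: $6381$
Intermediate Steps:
$a{\left(B \right)} = -139 + B^{2}$ ($a{\left(B \right)} = B^{2} - 139 = -139 + B^{2}$)
$\left(a{\left(132 \right)} + 18297\right) - 29201 = \left(\left(-139 + 132^{2}\right) + 18297\right) - 29201 = \left(\left(-139 + 17424\right) + 18297\right) - 29201 = \left(17285 + 18297\right) - 29201 = 35582 - 29201 = 6381$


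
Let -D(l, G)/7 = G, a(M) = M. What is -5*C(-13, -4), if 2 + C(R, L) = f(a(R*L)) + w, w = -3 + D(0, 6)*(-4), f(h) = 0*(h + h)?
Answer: -815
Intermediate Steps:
D(l, G) = -7*G
f(h) = 0 (f(h) = 0*(2*h) = 0)
w = 165 (w = -3 - 7*6*(-4) = -3 - 42*(-4) = -3 + 168 = 165)
C(R, L) = 163 (C(R, L) = -2 + (0 + 165) = -2 + 165 = 163)
-5*C(-13, -4) = -5*163 = -815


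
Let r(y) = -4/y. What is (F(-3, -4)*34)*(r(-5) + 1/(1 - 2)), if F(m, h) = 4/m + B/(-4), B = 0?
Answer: 136/15 ≈ 9.0667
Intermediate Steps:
F(m, h) = 4/m (F(m, h) = 4/m + 0/(-4) = 4/m + 0*(-1/4) = 4/m + 0 = 4/m)
(F(-3, -4)*34)*(r(-5) + 1/(1 - 2)) = ((4/(-3))*34)*(-4/(-5) + 1/(1 - 2)) = ((4*(-1/3))*34)*(-4*(-1/5) + 1/(-1)) = (-4/3*34)*(4/5 - 1) = -136/3*(-1/5) = 136/15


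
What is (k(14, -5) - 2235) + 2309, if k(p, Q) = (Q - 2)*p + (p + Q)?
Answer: -15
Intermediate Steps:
k(p, Q) = Q + p + p*(-2 + Q) (k(p, Q) = (-2 + Q)*p + (Q + p) = p*(-2 + Q) + (Q + p) = Q + p + p*(-2 + Q))
(k(14, -5) - 2235) + 2309 = ((-5 - 1*14 - 5*14) - 2235) + 2309 = ((-5 - 14 - 70) - 2235) + 2309 = (-89 - 2235) + 2309 = -2324 + 2309 = -15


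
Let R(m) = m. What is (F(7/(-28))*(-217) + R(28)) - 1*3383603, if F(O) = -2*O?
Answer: -6767367/2 ≈ -3.3837e+6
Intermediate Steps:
(F(7/(-28))*(-217) + R(28)) - 1*3383603 = (-14/(-28)*(-217) + 28) - 1*3383603 = (-14*(-1)/28*(-217) + 28) - 3383603 = (-2*(-1/4)*(-217) + 28) - 3383603 = ((1/2)*(-217) + 28) - 3383603 = (-217/2 + 28) - 3383603 = -161/2 - 3383603 = -6767367/2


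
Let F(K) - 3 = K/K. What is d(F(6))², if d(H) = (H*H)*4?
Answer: 4096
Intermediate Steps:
F(K) = 4 (F(K) = 3 + K/K = 3 + 1 = 4)
d(H) = 4*H² (d(H) = H²*4 = 4*H²)
d(F(6))² = (4*4²)² = (4*16)² = 64² = 4096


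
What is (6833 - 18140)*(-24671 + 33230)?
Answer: -96776613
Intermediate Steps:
(6833 - 18140)*(-24671 + 33230) = -11307*8559 = -96776613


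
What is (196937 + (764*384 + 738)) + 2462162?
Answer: 2953213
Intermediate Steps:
(196937 + (764*384 + 738)) + 2462162 = (196937 + (293376 + 738)) + 2462162 = (196937 + 294114) + 2462162 = 491051 + 2462162 = 2953213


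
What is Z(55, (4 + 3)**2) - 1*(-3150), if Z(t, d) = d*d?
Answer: 5551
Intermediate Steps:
Z(t, d) = d**2
Z(55, (4 + 3)**2) - 1*(-3150) = ((4 + 3)**2)**2 - 1*(-3150) = (7**2)**2 + 3150 = 49**2 + 3150 = 2401 + 3150 = 5551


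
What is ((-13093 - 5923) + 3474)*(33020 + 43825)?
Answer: -1194324990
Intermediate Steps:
((-13093 - 5923) + 3474)*(33020 + 43825) = (-19016 + 3474)*76845 = -15542*76845 = -1194324990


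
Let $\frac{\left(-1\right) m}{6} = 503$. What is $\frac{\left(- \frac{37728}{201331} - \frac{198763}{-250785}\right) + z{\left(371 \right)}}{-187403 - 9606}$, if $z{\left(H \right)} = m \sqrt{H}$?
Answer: $- \frac{30555537073}{9947140999648515} + \frac{3018 \sqrt{371}}{197009} \approx 0.29506$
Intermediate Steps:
$m = -3018$ ($m = \left(-6\right) 503 = -3018$)
$z{\left(H \right)} = - 3018 \sqrt{H}$
$\frac{\left(- \frac{37728}{201331} - \frac{198763}{-250785}\right) + z{\left(371 \right)}}{-187403 - 9606} = \frac{\left(- \frac{37728}{201331} - \frac{198763}{-250785}\right) - 3018 \sqrt{371}}{-187403 - 9606} = \frac{\left(\left(-37728\right) \frac{1}{201331} - - \frac{198763}{250785}\right) - 3018 \sqrt{371}}{-197009} = \left(\left(- \frac{37728}{201331} + \frac{198763}{250785}\right) - 3018 \sqrt{371}\right) \left(- \frac{1}{197009}\right) = \left(\frac{30555537073}{50490794835} - 3018 \sqrt{371}\right) \left(- \frac{1}{197009}\right) = - \frac{30555537073}{9947140999648515} + \frac{3018 \sqrt{371}}{197009}$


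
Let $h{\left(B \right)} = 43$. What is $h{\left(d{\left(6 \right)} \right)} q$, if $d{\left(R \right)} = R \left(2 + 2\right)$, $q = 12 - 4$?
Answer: $344$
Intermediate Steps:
$q = 8$ ($q = 12 - 4 = 8$)
$d{\left(R \right)} = 4 R$ ($d{\left(R \right)} = R 4 = 4 R$)
$h{\left(d{\left(6 \right)} \right)} q = 43 \cdot 8 = 344$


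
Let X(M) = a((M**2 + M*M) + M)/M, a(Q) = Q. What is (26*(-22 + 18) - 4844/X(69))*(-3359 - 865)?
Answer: 81523200/139 ≈ 5.8650e+5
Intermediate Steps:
X(M) = (M + 2*M**2)/M (X(M) = ((M**2 + M*M) + M)/M = ((M**2 + M**2) + M)/M = (2*M**2 + M)/M = (M + 2*M**2)/M)
(26*(-22 + 18) - 4844/X(69))*(-3359 - 865) = (26*(-22 + 18) - 4844/(1 + 2*69))*(-3359 - 865) = (26*(-4) - 4844/(1 + 138))*(-4224) = (-104 - 4844/139)*(-4224) = -19300/139*(-4224) = 81523200/139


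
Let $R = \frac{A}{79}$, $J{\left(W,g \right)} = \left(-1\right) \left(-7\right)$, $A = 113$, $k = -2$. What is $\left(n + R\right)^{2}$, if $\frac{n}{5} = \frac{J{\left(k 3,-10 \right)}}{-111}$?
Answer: $\frac{95609284}{76895361} \approx 1.2434$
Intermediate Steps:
$J{\left(W,g \right)} = 7$
$n = - \frac{35}{111}$ ($n = 5 \frac{7}{-111} = 5 \cdot 7 \left(- \frac{1}{111}\right) = 5 \left(- \frac{7}{111}\right) = - \frac{35}{111} \approx -0.31532$)
$R = \frac{113}{79} \approx 1.4304$
$\left(n + R\right)^{2} = \left(- \frac{35}{111} + \frac{113}{79}\right)^{2} = \left(\frac{9778}{8769}\right)^{2} = \frac{95609284}{76895361}$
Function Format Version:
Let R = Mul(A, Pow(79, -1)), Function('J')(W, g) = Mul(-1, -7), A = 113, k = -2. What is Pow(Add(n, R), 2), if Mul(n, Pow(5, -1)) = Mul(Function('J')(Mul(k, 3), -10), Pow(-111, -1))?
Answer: Rational(95609284, 76895361) ≈ 1.2434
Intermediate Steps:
Function('J')(W, g) = 7
n = Rational(-35, 111) (n = Mul(5, Mul(7, Pow(-111, -1))) = Mul(5, Mul(7, Rational(-1, 111))) = Mul(5, Rational(-7, 111)) = Rational(-35, 111) ≈ -0.31532)
R = Rational(113, 79) (R = Mul(113, Pow(79, -1)) = Mul(113, Rational(1, 79)) = Rational(113, 79) ≈ 1.4304)
Pow(Add(n, R), 2) = Pow(Add(Rational(-35, 111), Rational(113, 79)), 2) = Pow(Rational(9778, 8769), 2) = Rational(95609284, 76895361)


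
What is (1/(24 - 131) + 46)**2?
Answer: 24216241/11449 ≈ 2115.1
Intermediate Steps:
(1/(24 - 131) + 46)**2 = (1/(-107) + 46)**2 = (-1/107 + 46)**2 = (4921/107)**2 = 24216241/11449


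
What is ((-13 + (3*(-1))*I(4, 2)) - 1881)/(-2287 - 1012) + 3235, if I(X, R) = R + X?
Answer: 10674177/3299 ≈ 3235.6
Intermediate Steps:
((-13 + (3*(-1))*I(4, 2)) - 1881)/(-2287 - 1012) + 3235 = ((-13 + (3*(-1))*(2 + 4)) - 1881)/(-2287 - 1012) + 3235 = ((-13 - 3*6) - 1881)/(-3299) + 3235 = ((-13 - 18) - 1881)*(-1/3299) + 3235 = (-31 - 1881)*(-1/3299) + 3235 = -1912*(-1/3299) + 3235 = 1912/3299 + 3235 = 10674177/3299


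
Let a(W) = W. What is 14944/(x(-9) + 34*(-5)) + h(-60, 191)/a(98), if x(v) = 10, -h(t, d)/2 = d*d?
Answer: -205288/245 ≈ -837.91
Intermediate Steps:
h(t, d) = -2*d**2 (h(t, d) = -2*d*d = -2*d**2)
14944/(x(-9) + 34*(-5)) + h(-60, 191)/a(98) = 14944/(10 + 34*(-5)) - 2*191**2/98 = 14944/(10 - 170) - 2*36481*(1/98) = 14944/(-160) - 72962*1/98 = 14944*(-1/160) - 36481/49 = -467/5 - 36481/49 = -205288/245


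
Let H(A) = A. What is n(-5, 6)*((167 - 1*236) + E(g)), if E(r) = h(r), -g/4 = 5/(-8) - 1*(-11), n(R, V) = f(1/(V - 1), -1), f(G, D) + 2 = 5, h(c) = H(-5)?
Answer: -222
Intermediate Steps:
h(c) = -5
f(G, D) = 3 (f(G, D) = -2 + 5 = 3)
n(R, V) = 3
g = -83/2 (g = -4*(5/(-8) - 1*(-11)) = -4*(5*(-1/8) + 11) = -4*(-5/8 + 11) = -4*83/8 = -83/2 ≈ -41.500)
E(r) = -5
n(-5, 6)*((167 - 1*236) + E(g)) = 3*((167 - 1*236) - 5) = 3*((167 - 236) - 5) = 3*(-69 - 5) = 3*(-74) = -222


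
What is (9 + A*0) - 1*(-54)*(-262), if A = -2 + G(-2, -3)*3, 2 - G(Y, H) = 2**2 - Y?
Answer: -14139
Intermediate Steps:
G(Y, H) = -2 + Y (G(Y, H) = 2 - (2**2 - Y) = 2 - (4 - Y) = 2 + (-4 + Y) = -2 + Y)
A = -14 (A = -2 + (-2 - 2)*3 = -2 - 4*3 = -2 - 12 = -14)
(9 + A*0) - 1*(-54)*(-262) = (9 - 14*0) - 1*(-54)*(-262) = (9 + 0) + 54*(-262) = 9 - 14148 = -14139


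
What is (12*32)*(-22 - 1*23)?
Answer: -17280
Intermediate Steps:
(12*32)*(-22 - 1*23) = 384*(-22 - 23) = 384*(-45) = -17280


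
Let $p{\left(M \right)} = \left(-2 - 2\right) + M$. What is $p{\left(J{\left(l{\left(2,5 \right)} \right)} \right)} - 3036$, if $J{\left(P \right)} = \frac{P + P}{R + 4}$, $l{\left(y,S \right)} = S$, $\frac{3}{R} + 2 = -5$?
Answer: $- \frac{15186}{5} \approx -3037.2$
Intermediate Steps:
$R = - \frac{3}{7}$ ($R = \frac{3}{-2 - 5} = \frac{3}{-7} = 3 \left(- \frac{1}{7}\right) = - \frac{3}{7} \approx -0.42857$)
$J{\left(P \right)} = \frac{14 P}{25}$ ($J{\left(P \right)} = \frac{P + P}{- \frac{3}{7} + 4} = \frac{2 P}{\frac{25}{7}} = 2 P \frac{7}{25} = \frac{14 P}{25}$)
$p{\left(M \right)} = -4 + M$
$p{\left(J{\left(l{\left(2,5 \right)} \right)} \right)} - 3036 = \left(-4 + \frac{14}{25} \cdot 5\right) - 3036 = \left(-4 + \frac{14}{5}\right) - 3036 = - \frac{6}{5} - 3036 = - \frac{15186}{5}$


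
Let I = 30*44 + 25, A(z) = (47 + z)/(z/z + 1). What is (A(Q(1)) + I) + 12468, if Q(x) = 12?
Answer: 27685/2 ≈ 13843.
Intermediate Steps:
A(z) = 47/2 + z/2 (A(z) = (47 + z)/(1 + 1) = (47 + z)/2 = (47 + z)*(½) = 47/2 + z/2)
I = 1345 (I = 1320 + 25 = 1345)
(A(Q(1)) + I) + 12468 = ((47/2 + (½)*12) + 1345) + 12468 = ((47/2 + 6) + 1345) + 12468 = (59/2 + 1345) + 12468 = 2749/2 + 12468 = 27685/2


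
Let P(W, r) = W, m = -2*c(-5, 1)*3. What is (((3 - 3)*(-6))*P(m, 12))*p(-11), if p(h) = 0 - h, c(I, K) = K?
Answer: 0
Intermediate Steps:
m = -6 (m = -2*1*3 = -2*3 = -6)
p(h) = -h
(((3 - 3)*(-6))*P(m, 12))*p(-11) = (((3 - 3)*(-6))*(-6))*(-1*(-11)) = ((0*(-6))*(-6))*11 = (0*(-6))*11 = 0*11 = 0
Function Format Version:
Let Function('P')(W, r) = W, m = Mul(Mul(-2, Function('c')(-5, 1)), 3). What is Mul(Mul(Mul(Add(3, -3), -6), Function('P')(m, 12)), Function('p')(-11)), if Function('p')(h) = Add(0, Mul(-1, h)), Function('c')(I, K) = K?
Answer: 0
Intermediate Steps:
m = -6 (m = Mul(Mul(-2, 1), 3) = Mul(-2, 3) = -6)
Function('p')(h) = Mul(-1, h)
Mul(Mul(Mul(Add(3, -3), -6), Function('P')(m, 12)), Function('p')(-11)) = Mul(Mul(Mul(Add(3, -3), -6), -6), Mul(-1, -11)) = Mul(Mul(Mul(0, -6), -6), 11) = Mul(Mul(0, -6), 11) = Mul(0, 11) = 0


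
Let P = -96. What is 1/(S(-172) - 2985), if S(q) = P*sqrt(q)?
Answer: I/(3*(-995*I + 64*sqrt(43))) ≈ -0.00028441 + 0.00011996*I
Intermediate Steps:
S(q) = -96*sqrt(q)
1/(S(-172) - 2985) = 1/(-192*I*sqrt(43) - 2985) = 1/(-2985 - 192*I*sqrt(43))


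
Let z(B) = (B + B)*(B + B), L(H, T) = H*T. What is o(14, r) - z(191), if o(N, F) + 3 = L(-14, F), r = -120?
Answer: -144247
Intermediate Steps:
o(N, F) = -3 - 14*F
z(B) = 4*B² (z(B) = (2*B)*(2*B) = 4*B²)
o(14, r) - z(191) = (-3 - 14*(-120)) - 4*191² = (-3 + 1680) - 4*36481 = 1677 - 1*145924 = 1677 - 145924 = -144247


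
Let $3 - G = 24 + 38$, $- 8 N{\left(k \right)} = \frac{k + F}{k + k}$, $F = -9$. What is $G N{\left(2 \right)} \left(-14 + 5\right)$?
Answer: $\frac{3717}{32} \approx 116.16$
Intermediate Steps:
$N{\left(k \right)} = - \frac{-9 + k}{16 k}$ ($N{\left(k \right)} = - \frac{\left(k - 9\right) \frac{1}{k + k}}{8} = - \frac{\left(-9 + k\right) \frac{1}{2 k}}{8} = - \frac{\frac{1}{2} \frac{1}{k} \left(-9 + k\right)}{8} = - \frac{-9 + k}{16 k}$)
$G = -59$ ($G = 3 - \left(24 + 38\right) = 3 - 62 = -59$)
$G N{\left(2 \right)} \left(-14 + 5\right) = - 59 \frac{9 - 2}{16 \cdot 2} \left(-14 + 5\right) = - 59 \cdot \frac{1}{16} \cdot \frac{1}{2} \left(9 - 2\right) \left(-9\right) = - 59 \cdot \frac{1}{16} \cdot \frac{1}{2} \cdot 7 \left(-9\right) = \left(-59\right) \frac{7}{32} \left(-9\right) = \left(- \frac{413}{32}\right) \left(-9\right) = \frac{3717}{32}$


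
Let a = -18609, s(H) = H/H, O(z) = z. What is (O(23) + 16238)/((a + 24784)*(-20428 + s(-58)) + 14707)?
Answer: -707/5483566 ≈ -0.00012893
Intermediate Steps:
s(H) = 1
(O(23) + 16238)/((a + 24784)*(-20428 + s(-58)) + 14707) = (23 + 16238)/((-18609 + 24784)*(-20428 + 1) + 14707) = 16261/(6175*(-20427) + 14707) = 16261/(-126136725 + 14707) = 16261/(-126122018) = 16261*(-1/126122018) = -707/5483566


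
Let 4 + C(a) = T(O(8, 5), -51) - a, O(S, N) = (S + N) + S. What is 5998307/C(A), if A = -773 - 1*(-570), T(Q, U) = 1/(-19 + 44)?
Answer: 149957675/4976 ≈ 30136.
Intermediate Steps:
O(S, N) = N + 2*S (O(S, N) = (N + S) + S = N + 2*S)
T(Q, U) = 1/25
A = -203 (A = -773 + 570 = -203)
C(a) = -99/25 - a (C(a) = -4 + (1/25 - a) = -99/25 - a)
5998307/C(A) = 5998307/(-99/25 - 1*(-203)) = 5998307/(-99/25 + 203) = 5998307/(4976/25) = 5998307*(25/4976) = 149957675/4976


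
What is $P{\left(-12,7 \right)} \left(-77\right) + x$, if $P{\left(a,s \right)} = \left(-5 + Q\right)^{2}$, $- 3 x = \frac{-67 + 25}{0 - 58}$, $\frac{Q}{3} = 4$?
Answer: $- \frac{109424}{29} \approx -3773.2$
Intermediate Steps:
$Q = 12$ ($Q = 3 \cdot 4 = 12$)
$x = - \frac{7}{29}$ ($x = - \frac{\left(-67 + 25\right) \frac{1}{0 - 58}}{3} = - \frac{\left(-42\right) \frac{1}{-58}}{3} = - \frac{\left(-42\right) \left(- \frac{1}{58}\right)}{3} = \left(- \frac{1}{3}\right) \frac{21}{29} = - \frac{7}{29} \approx -0.24138$)
$P{\left(a,s \right)} = 49$ ($P{\left(a,s \right)} = \left(-5 + 12\right)^{2} = 7^{2} = 49$)
$P{\left(-12,7 \right)} \left(-77\right) + x = 49 \left(-77\right) - \frac{7}{29} = -3773 - \frac{7}{29} = - \frac{109424}{29}$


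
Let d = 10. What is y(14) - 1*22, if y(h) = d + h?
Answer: 2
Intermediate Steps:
y(h) = 10 + h
y(14) - 1*22 = (10 + 14) - 1*22 = 24 - 22 = 2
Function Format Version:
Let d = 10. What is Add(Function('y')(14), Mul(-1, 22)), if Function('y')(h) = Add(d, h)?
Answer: 2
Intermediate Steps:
Function('y')(h) = Add(10, h)
Add(Function('y')(14), Mul(-1, 22)) = Add(Add(10, 14), Mul(-1, 22)) = Add(24, -22) = 2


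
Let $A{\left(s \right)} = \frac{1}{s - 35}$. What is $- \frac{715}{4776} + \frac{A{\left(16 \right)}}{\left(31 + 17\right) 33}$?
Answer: $- \frac{896809}{5989104} \approx -0.14974$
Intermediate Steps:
$A{\left(s \right)} = \frac{1}{-35 + s}$
$- \frac{715}{4776} + \frac{A{\left(16 \right)}}{\left(31 + 17\right) 33} = - \frac{715}{4776} + \frac{1}{\left(-35 + 16\right) \left(31 + 17\right) 33} = \left(-715\right) \frac{1}{4776} + \frac{1}{\left(-19\right) 48 \cdot 33} = - \frac{715}{4776} - \frac{1}{19 \cdot 1584} = - \frac{715}{4776} - \frac{1}{30096} = - \frac{896809}{5989104}$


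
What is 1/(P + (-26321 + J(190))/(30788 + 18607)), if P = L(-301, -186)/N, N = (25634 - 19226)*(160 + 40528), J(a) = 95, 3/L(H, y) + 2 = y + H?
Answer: -7862274069120/4174430605241 ≈ -1.8834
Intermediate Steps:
L(H, y) = 3/(-2 + H + y) (L(H, y) = 3/(-2 + (y + H)) = 3/(-2 + (H + y)) = 3/(-2 + H + y))
N = 260728704 (N = 6408*40688 = 260728704)
P = -1/42498778752 (P = (3/(-2 - 301 - 186))/260728704 = (3/(-489))*(1/260728704) = (3*(-1/489))*(1/260728704) = -1/163*1/260728704 = -1/42498778752 ≈ -2.3530e-11)
1/(P + (-26321 + J(190))/(30788 + 18607)) = 1/(-1/42498778752 + (-26321 + 95)/(30788 + 18607)) = 1/(-1/42498778752 - 26226/49395) = 1/(-1/42498778752 - 26226*1/49395) = 1/(-1/42498778752 - 8742/16465) = 1/(-4174430605241/7862274069120) = -7862274069120/4174430605241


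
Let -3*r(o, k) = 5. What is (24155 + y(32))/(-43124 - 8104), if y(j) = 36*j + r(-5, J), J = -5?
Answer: -18979/38421 ≈ -0.49397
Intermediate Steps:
r(o, k) = -5/3 (r(o, k) = -⅓*5 = -5/3)
y(j) = -5/3 + 36*j (y(j) = 36*j - 5/3 = -5/3 + 36*j)
(24155 + y(32))/(-43124 - 8104) = (24155 + (-5/3 + 36*32))/(-43124 - 8104) = (24155 + (-5/3 + 1152))/(-51228) = (24155 + 3451/3)*(-1/51228) = (75916/3)*(-1/51228) = -18979/38421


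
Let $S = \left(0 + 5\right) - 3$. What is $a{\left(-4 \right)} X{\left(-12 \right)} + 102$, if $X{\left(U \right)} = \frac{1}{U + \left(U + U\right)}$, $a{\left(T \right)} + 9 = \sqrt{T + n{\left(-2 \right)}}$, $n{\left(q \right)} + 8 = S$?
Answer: $\frac{409}{4} - \frac{i \sqrt{10}}{36} \approx 102.25 - 0.087841 i$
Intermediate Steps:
$S = 2$ ($S = 5 - 3 = 2$)
$n{\left(q \right)} = -6$ ($n{\left(q \right)} = -8 + 2 = -6$)
$a{\left(T \right)} = -9 + \sqrt{-6 + T}$ ($a{\left(T \right)} = -9 + \sqrt{T - 6} = -9 + \sqrt{-6 + T}$)
$X{\left(U \right)} = \frac{1}{3 U}$ ($X{\left(U \right)} = \frac{1}{U + 2 U} = \frac{1}{3 U}$)
$a{\left(-4 \right)} X{\left(-12 \right)} + 102 = \left(-9 + \sqrt{-6 - 4}\right) \frac{1}{3 \left(-12\right)} + 102 = \left(-9 + \sqrt{-10}\right) \frac{1}{3} \left(- \frac{1}{12}\right) + 102 = \left(-9 + i \sqrt{10}\right) \left(- \frac{1}{36}\right) + 102 = \left(\frac{1}{4} - \frac{i \sqrt{10}}{36}\right) + 102 = \frac{409}{4} - \frac{i \sqrt{10}}{36}$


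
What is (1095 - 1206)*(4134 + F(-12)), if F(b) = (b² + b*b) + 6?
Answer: -491508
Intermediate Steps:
F(b) = 6 + 2*b² (F(b) = (b² + b²) + 6 = 2*b² + 6 = 6 + 2*b²)
(1095 - 1206)*(4134 + F(-12)) = (1095 - 1206)*(4134 + (6 + 2*(-12)²)) = -111*(4134 + (6 + 2*144)) = -111*(4134 + (6 + 288)) = -111*(4134 + 294) = -111*4428 = -491508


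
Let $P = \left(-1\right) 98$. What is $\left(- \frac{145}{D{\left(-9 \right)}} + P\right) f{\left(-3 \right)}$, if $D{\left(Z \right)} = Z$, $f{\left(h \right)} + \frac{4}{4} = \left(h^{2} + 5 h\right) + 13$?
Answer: $- \frac{1474}{3} \approx -491.33$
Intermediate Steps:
$f{\left(h \right)} = 12 + h^{2} + 5 h$ ($f{\left(h \right)} = -1 + \left(\left(h^{2} + 5 h\right) + 13\right) = -1 + \left(13 + h^{2} + 5 h\right) = 12 + h^{2} + 5 h$)
$P = -98$
$\left(- \frac{145}{D{\left(-9 \right)}} + P\right) f{\left(-3 \right)} = \left(- \frac{145}{-9} - 98\right) \left(12 + \left(-3\right)^{2} + 5 \left(-3\right)\right) = \left(\left(-145\right) \left(- \frac{1}{9}\right) - 98\right) \left(12 + 9 - 15\right) = \left(\frac{145}{9} - 98\right) 6 = \left(- \frac{737}{9}\right) 6 = - \frac{1474}{3}$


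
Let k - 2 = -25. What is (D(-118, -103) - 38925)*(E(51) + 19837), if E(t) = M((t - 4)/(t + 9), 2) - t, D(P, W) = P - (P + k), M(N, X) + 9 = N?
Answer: -23081859817/30 ≈ -7.6940e+8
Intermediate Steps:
k = -23 (k = 2 - 25 = -23)
M(N, X) = -9 + N
D(P, W) = 23 (D(P, W) = P - (P - 23) = P - (-23 + P) = P + (23 - P) = 23)
E(t) = -9 - t + (-4 + t)/(9 + t) (E(t) = (-9 + (t - 4)/(t + 9)) - t = (-9 + (-4 + t)/(9 + t)) - t = -9 - t + (-4 + t)/(9 + t))
(D(-118, -103) - 38925)*(E(51) + 19837) = (23 - 38925)*((-4 + 51 - (9 + 51)²)/(9 + 51) + 19837) = -38902*((-4 + 51 - 1*60²)/60 + 19837) = -38902*((-4 + 51 - 1*3600)/60 + 19837) = -38902*((-4 + 51 - 3600)/60 + 19837) = -38902*((1/60)*(-3553) + 19837) = -38902*(-3553/60 + 19837) = -38902*1186667/60 = -23081859817/30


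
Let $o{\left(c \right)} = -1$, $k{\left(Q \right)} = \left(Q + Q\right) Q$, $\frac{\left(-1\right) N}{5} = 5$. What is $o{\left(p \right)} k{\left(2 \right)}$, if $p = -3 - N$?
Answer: $-8$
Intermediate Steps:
$N = -25$ ($N = \left(-5\right) 5 = -25$)
$k{\left(Q \right)} = 2 Q^{2}$ ($k{\left(Q \right)} = 2 Q Q = 2 Q^{2}$)
$p = 22$ ($p = -3 - -25 = -3 + 25 = 22$)
$o{\left(p \right)} k{\left(2 \right)} = - 2 \cdot 2^{2} = - 2 \cdot 4 = \left(-1\right) 8 = -8$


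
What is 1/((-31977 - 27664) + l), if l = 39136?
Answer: -1/20505 ≈ -4.8769e-5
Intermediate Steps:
1/((-31977 - 27664) + l) = 1/((-31977 - 27664) + 39136) = 1/(-59641 + 39136) = 1/(-20505) = -1/20505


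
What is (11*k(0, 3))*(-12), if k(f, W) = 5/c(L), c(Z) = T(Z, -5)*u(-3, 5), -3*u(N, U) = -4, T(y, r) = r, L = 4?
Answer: 99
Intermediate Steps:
u(N, U) = 4/3 (u(N, U) = -1/3*(-4) = 4/3)
c(Z) = -20/3 (c(Z) = -5*4/3 = -20/3)
k(f, W) = -3/4 (k(f, W) = 5/(-20/3) = 5*(-3/20) = -3/4)
(11*k(0, 3))*(-12) = (11*(-3/4))*(-12) = -33/4*(-12) = 99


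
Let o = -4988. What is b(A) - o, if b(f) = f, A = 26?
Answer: 5014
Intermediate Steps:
b(A) - o = 26 - 1*(-4988) = 26 + 4988 = 5014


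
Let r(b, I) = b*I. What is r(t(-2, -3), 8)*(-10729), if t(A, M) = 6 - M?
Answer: -772488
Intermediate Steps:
r(b, I) = I*b
r(t(-2, -3), 8)*(-10729) = (8*(6 - 1*(-3)))*(-10729) = (8*(6 + 3))*(-10729) = (8*9)*(-10729) = 72*(-10729) = -772488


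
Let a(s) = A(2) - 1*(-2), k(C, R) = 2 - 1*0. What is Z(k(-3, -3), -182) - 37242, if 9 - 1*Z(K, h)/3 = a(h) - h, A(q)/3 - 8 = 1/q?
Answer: -75687/2 ≈ -37844.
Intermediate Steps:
A(q) = 24 + 3/q (A(q) = 24 + 3*(1/q) = 24 + 3/q)
k(C, R) = 2 (k(C, R) = 2 + 0 = 2)
a(s) = 55/2 (a(s) = (24 + 3/2) - 1*(-2) = (24 + 3*(1/2)) + 2 = (24 + 3/2) + 2 = 51/2 + 2 = 55/2)
Z(K, h) = -111/2 + 3*h (Z(K, h) = 27 - 3*(55/2 - h) = 27 + (-165/2 + 3*h) = -111/2 + 3*h)
Z(k(-3, -3), -182) - 37242 = (-111/2 + 3*(-182)) - 37242 = (-111/2 - 546) - 37242 = -1203/2 - 37242 = -75687/2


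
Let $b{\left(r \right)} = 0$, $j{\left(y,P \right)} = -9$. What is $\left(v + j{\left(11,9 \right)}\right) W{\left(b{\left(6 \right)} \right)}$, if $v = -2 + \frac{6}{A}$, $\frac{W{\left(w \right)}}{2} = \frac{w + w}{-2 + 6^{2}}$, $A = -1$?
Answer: $0$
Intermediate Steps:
$W{\left(w \right)} = \frac{2 w}{17}$ ($W{\left(w \right)} = 2 \frac{w + w}{-2 + 6^{2}} = 2 \frac{2 w}{-2 + 36} = 2 \frac{2 w}{34} = 2 \cdot 2 w \frac{1}{34} = 2 \frac{w}{17} = \frac{2 w}{17}$)
$v = -8$ ($v = -2 + \frac{6}{-1} = -2 + 6 \left(-1\right) = -2 - 6 = -8$)
$\left(v + j{\left(11,9 \right)}\right) W{\left(b{\left(6 \right)} \right)} = \left(-8 - 9\right) \frac{2}{17} \cdot 0 = \left(-17\right) 0 = 0$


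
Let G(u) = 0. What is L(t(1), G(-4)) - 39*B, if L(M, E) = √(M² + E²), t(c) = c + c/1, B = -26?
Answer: 1016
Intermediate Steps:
t(c) = 2*c (t(c) = c + c*1 = c + c = 2*c)
L(M, E) = √(E² + M²)
L(t(1), G(-4)) - 39*B = √(0² + (2*1)²) - 39*(-26) = √(0 + 2²) + 1014 = √(0 + 4) + 1014 = √4 + 1014 = 2 + 1014 = 1016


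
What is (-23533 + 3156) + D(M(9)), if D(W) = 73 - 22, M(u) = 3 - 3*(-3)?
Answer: -20326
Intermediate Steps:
M(u) = 12 (M(u) = 3 + 9 = 12)
D(W) = 51
(-23533 + 3156) + D(M(9)) = (-23533 + 3156) + 51 = -20377 + 51 = -20326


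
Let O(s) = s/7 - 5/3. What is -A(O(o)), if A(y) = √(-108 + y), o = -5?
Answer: -I*√48678/21 ≈ -10.506*I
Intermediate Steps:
O(s) = -5/3 + s/7 (O(s) = s*(⅐) - 5*⅓ = s/7 - 5/3 = -5/3 + s/7)
-A(O(o)) = -√(-108 + (-5/3 + (⅐)*(-5))) = -√(-108 + (-5/3 - 5/7)) = -√(-108 - 50/21) = -√(-2318/21) = -I*√48678/21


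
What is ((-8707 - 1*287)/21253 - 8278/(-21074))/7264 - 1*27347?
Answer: -44485937615991099/1626720942304 ≈ -27347.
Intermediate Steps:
((-8707 - 1*287)/21253 - 8278/(-21074))/7264 - 1*27347 = ((-8707 - 287)*(1/21253) - 8278*(-1/21074))*(1/7264) - 27347 = (-8994*1/21253 + 4139/10537)*(1/7264) - 27347 = (-8994/21253 + 4139/10537)*(1/7264) - 27347 = -6803611/223942861*1/7264 - 27347 = -6803611/1626720942304 - 27347 = -44485937615991099/1626720942304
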